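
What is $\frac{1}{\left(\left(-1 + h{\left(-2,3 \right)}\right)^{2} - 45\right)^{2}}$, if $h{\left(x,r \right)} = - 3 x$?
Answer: $\frac{1}{400} \approx 0.0025$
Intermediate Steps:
$\frac{1}{\left(\left(-1 + h{\left(-2,3 \right)}\right)^{2} - 45\right)^{2}} = \frac{1}{\left(\left(-1 - -6\right)^{2} - 45\right)^{2}} = \frac{1}{\left(\left(-1 + 6\right)^{2} - 45\right)^{2}} = \frac{1}{\left(5^{2} - 45\right)^{2}} = \frac{1}{\left(25 - 45\right)^{2}} = \frac{1}{\left(-20\right)^{2}} = \frac{1}{400}$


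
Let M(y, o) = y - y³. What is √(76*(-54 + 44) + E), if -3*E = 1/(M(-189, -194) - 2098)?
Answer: I*√588948024553314/880302 ≈ 27.568*I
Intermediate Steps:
E = -1/20246946 (E = -1/(3*((-189 - 1*(-189)³) - 2098)) = -1/(3*((-189 - 1*(-6751269)) - 2098)) = -1/(3*((-189 + 6751269) - 2098)) = -1/(3*(6751080 - 2098)) = -⅓/6748982 = -⅓*1/6748982 = -1/20246946 ≈ -4.9390e-8)
√(76*(-54 + 44) + E) = √(76*(-54 + 44) - 1/20246946) = √(76*(-10) - 1/20246946) = √(-760 - 1/20246946) = √(-15387678961/20246946) = I*√588948024553314/880302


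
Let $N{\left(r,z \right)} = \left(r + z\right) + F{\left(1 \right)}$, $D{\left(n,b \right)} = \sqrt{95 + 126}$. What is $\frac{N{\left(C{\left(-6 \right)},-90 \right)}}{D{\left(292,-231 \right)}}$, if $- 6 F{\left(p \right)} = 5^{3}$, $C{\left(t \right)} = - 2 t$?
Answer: $- \frac{593 \sqrt{221}}{1326} \approx -6.6482$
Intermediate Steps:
$D{\left(n,b \right)} = \sqrt{221}$
$F{\left(p \right)} = - \frac{125}{6}$ ($F{\left(p \right)} = - \frac{5^{3}}{6} = \left(- \frac{1}{6}\right) 125 = - \frac{125}{6}$)
$N{\left(r,z \right)} = - \frac{125}{6} + r + z$ ($N{\left(r,z \right)} = \left(r + z\right) - \frac{125}{6} = - \frac{125}{6} + r + z$)
$\frac{N{\left(C{\left(-6 \right)},-90 \right)}}{D{\left(292,-231 \right)}} = \frac{- \frac{125}{6} - -12 - 90}{\sqrt{221}} = \left(- \frac{125}{6} + 12 - 90\right) \frac{\sqrt{221}}{221} = - \frac{593 \frac{\sqrt{221}}{221}}{6} = - \frac{593 \sqrt{221}}{1326}$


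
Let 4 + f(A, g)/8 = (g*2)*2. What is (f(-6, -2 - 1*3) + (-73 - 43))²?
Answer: 94864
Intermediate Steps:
f(A, g) = -32 + 32*g (f(A, g) = -32 + 8*((g*2)*2) = -32 + 8*((2*g)*2) = -32 + 8*(4*g) = -32 + 32*g)
(f(-6, -2 - 1*3) + (-73 - 43))² = ((-32 + 32*(-2 - 1*3)) + (-73 - 43))² = ((-32 + 32*(-2 - 3)) - 116)² = ((-32 + 32*(-5)) - 116)² = ((-32 - 160) - 116)² = (-192 - 116)² = (-308)² = 94864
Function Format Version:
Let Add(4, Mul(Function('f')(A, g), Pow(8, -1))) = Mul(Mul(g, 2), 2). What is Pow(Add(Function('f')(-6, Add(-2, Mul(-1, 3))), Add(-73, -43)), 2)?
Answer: 94864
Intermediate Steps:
Function('f')(A, g) = Add(-32, Mul(32, g)) (Function('f')(A, g) = Add(-32, Mul(8, Mul(Mul(g, 2), 2))) = Add(-32, Mul(8, Mul(Mul(2, g), 2))) = Add(-32, Mul(8, Mul(4, g))) = Add(-32, Mul(32, g)))
Pow(Add(Function('f')(-6, Add(-2, Mul(-1, 3))), Add(-73, -43)), 2) = Pow(Add(Add(-32, Mul(32, Add(-2, Mul(-1, 3)))), Add(-73, -43)), 2) = Pow(Add(Add(-32, Mul(32, Add(-2, -3))), -116), 2) = Pow(Add(Add(-32, Mul(32, -5)), -116), 2) = Pow(Add(Add(-32, -160), -116), 2) = Pow(Add(-192, -116), 2) = Pow(-308, 2) = 94864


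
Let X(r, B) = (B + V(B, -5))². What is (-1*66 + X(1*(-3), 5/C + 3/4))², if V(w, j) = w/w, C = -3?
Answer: 90307009/20736 ≈ 4355.1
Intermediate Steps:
V(w, j) = 1
X(r, B) = (1 + B)² (X(r, B) = (B + 1)² = (1 + B)²)
(-1*66 + X(1*(-3), 5/C + 3/4))² = (-1*66 + (1 + (5/(-3) + 3/4))²)² = (-66 + (1 + (5*(-⅓) + 3*(¼)))²)² = (-66 + (1 + (-5/3 + ¾))²)² = (-66 + (1 - 11/12)²)² = (-66 + (1/12)²)² = (-66 + 1/144)² = (-9503/144)² = 90307009/20736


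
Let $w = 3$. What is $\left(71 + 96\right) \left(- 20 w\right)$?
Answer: $-10020$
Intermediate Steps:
$\left(71 + 96\right) \left(- 20 w\right) = \left(71 + 96\right) \left(\left(-20\right) 3\right) = 167 \left(-60\right) = -10020$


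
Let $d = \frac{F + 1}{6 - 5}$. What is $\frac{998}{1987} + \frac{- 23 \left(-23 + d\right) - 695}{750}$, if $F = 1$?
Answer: $\frac{163628}{745125} \approx 0.2196$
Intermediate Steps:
$d = 2$ ($d = \frac{1 + 1}{6 - 5} = \frac{2}{1} = 2 \cdot 1 = 2$)
$\frac{998}{1987} + \frac{- 23 \left(-23 + d\right) - 695}{750} = \frac{998}{1987} + \frac{- 23 \left(-23 + 2\right) - 695}{750} = 998 \cdot \frac{1}{1987} + \left(\left(-23\right) \left(-21\right) - 695\right) \frac{1}{750} = \frac{998}{1987} + \left(483 - 695\right) \frac{1}{750} = \frac{998}{1987} - \frac{106}{375} = \frac{163628}{745125}$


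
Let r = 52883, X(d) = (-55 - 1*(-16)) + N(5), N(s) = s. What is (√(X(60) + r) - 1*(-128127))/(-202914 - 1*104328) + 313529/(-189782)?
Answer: -10053789611/4859083437 - √52849/307242 ≈ -2.0698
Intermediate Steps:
X(d) = -34 (X(d) = (-55 - 1*(-16)) + 5 = (-55 + 16) + 5 = -39 + 5 = -34)
(√(X(60) + r) - 1*(-128127))/(-202914 - 1*104328) + 313529/(-189782) = (√(-34 + 52883) - 1*(-128127))/(-202914 - 1*104328) + 313529/(-189782) = (√52849 + 128127)/(-202914 - 104328) + 313529*(-1/189782) = (128127 + √52849)/(-307242) - 313529/189782 = (128127 + √52849)*(-1/307242) - 313529/189782 = (-42709/102414 - √52849/307242) - 313529/189782 = -10053789611/4859083437 - √52849/307242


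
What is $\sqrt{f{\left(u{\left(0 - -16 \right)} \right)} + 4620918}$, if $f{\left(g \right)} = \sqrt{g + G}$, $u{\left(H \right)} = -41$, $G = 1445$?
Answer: $\sqrt{4620918 + 6 \sqrt{39}} \approx 2149.6$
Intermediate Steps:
$f{\left(g \right)} = \sqrt{1445 + g}$ ($f{\left(g \right)} = \sqrt{g + 1445} = \sqrt{1445 + g}$)
$\sqrt{f{\left(u{\left(0 - -16 \right)} \right)} + 4620918} = \sqrt{\sqrt{1445 - 41} + 4620918} = \sqrt{\sqrt{1404} + 4620918} = \sqrt{6 \sqrt{39} + 4620918} = \sqrt{4620918 + 6 \sqrt{39}}$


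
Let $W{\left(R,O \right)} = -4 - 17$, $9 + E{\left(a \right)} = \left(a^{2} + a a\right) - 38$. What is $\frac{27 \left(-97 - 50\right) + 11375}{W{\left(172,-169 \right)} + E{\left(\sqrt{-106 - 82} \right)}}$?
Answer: $- \frac{3703}{222} \approx -16.68$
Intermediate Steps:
$E{\left(a \right)} = -47 + 2 a^{2}$ ($E{\left(a \right)} = -9 - \left(38 - a^{2} - a a\right) = -9 + \left(\left(a^{2} + a^{2}\right) + \left(-83 + 45\right)\right) = -9 + \left(2 a^{2} - 38\right) = -9 + \left(-38 + 2 a^{2}\right) = -47 + 2 a^{2}$)
$W{\left(R,O \right)} = -21$ ($W{\left(R,O \right)} = -4 - 17 = -21$)
$\frac{27 \left(-97 - 50\right) + 11375}{W{\left(172,-169 \right)} + E{\left(\sqrt{-106 - 82} \right)}} = \frac{27 \left(-97 - 50\right) + 11375}{-21 + \left(-47 + 2 \left(\sqrt{-106 - 82}\right)^{2}\right)} = \frac{27 \left(-147\right) + 11375}{-21 + \left(-47 + 2 \left(\sqrt{-188}\right)^{2}\right)} = \frac{-3969 + 11375}{-21 + \left(-47 + 2 \left(2 i \sqrt{47}\right)^{2}\right)} = \frac{7406}{-21 + \left(-47 + 2 \left(-188\right)\right)} = \frac{7406}{-21 - 423} = \frac{7406}{-444} = 7406 \left(- \frac{1}{444}\right) = - \frac{3703}{222}$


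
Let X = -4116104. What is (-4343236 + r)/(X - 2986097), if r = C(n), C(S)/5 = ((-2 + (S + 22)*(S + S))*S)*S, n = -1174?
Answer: -18640448070484/7102201 ≈ -2.6246e+6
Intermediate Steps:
C(S) = 5*S**2*(-2 + 2*S*(22 + S)) (C(S) = 5*(((-2 + (S + 22)*(S + S))*S)*S) = 5*(((-2 + (22 + S)*(2*S))*S)*S) = 5*(((-2 + 2*S*(22 + S))*S)*S) = 5*((S*(-2 + 2*S*(22 + S)))*S) = 5*(S**2*(-2 + 2*S*(22 + S))) = 5*S**2*(-2 + 2*S*(22 + S)))
r = 18640452413720 (r = 10*(-1174)**2*(-1 + (-1174)**2 + 22*(-1174)) = 10*1378276*(-1 + 1378276 - 25828) = 10*1378276*1352447 = 18640452413720)
(-4343236 + r)/(X - 2986097) = (-4343236 + 18640452413720)/(-4116104 - 2986097) = 18640448070484/(-7102201) = 18640448070484*(-1/7102201) = -18640448070484/7102201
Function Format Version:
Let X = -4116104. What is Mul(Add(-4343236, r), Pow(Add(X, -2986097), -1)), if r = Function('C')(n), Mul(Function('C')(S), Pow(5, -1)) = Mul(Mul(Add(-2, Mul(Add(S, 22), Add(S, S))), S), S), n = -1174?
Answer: Rational(-18640448070484, 7102201) ≈ -2.6246e+6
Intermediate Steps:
Function('C')(S) = Mul(5, Pow(S, 2), Add(-2, Mul(2, S, Add(22, S)))) (Function('C')(S) = Mul(5, Mul(Mul(Add(-2, Mul(Add(S, 22), Add(S, S))), S), S)) = Mul(5, Mul(Mul(Add(-2, Mul(Add(22, S), Mul(2, S))), S), S)) = Mul(5, Mul(Mul(Add(-2, Mul(2, S, Add(22, S))), S), S)) = Mul(5, Mul(Mul(S, Add(-2, Mul(2, S, Add(22, S)))), S)) = Mul(5, Mul(Pow(S, 2), Add(-2, Mul(2, S, Add(22, S))))) = Mul(5, Pow(S, 2), Add(-2, Mul(2, S, Add(22, S)))))
r = 18640452413720 (r = Mul(10, Pow(-1174, 2), Add(-1, Pow(-1174, 2), Mul(22, -1174))) = Mul(10, 1378276, Add(-1, 1378276, -25828)) = Mul(10, 1378276, 1352447) = 18640452413720)
Mul(Add(-4343236, r), Pow(Add(X, -2986097), -1)) = Mul(Add(-4343236, 18640452413720), Pow(Add(-4116104, -2986097), -1)) = Mul(18640448070484, Pow(-7102201, -1)) = Mul(18640448070484, Rational(-1, 7102201)) = Rational(-18640448070484, 7102201)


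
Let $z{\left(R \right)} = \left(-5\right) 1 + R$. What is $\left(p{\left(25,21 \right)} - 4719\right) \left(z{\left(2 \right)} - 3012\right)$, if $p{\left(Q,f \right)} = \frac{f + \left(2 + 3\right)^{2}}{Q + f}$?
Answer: $14224770$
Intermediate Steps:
$z{\left(R \right)} = -5 + R$
$p{\left(Q,f \right)} = \frac{25 + f}{Q + f}$ ($p{\left(Q,f \right)} = \frac{f + 5^{2}}{Q + f} = \frac{f + 25}{Q + f} = \frac{25 + f}{Q + f}$)
$\left(p{\left(25,21 \right)} - 4719\right) \left(z{\left(2 \right)} - 3012\right) = \left(\frac{25 + 21}{25 + 21} - 4719\right) \left(\left(-5 + 2\right) - 3012\right) = \left(\frac{1}{46} \cdot 46 - 4719\right) \left(-3 - 3012\right) = \left(\frac{1}{46} \cdot 46 - 4719\right) \left(-3015\right) = \left(1 - 4719\right) \left(-3015\right) = \left(-4718\right) \left(-3015\right) = 14224770$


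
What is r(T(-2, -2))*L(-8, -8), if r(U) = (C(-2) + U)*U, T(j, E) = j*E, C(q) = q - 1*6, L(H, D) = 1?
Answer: -16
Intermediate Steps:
C(q) = -6 + q (C(q) = q - 6 = -6 + q)
T(j, E) = E*j
r(U) = U*(-8 + U) (r(U) = ((-6 - 2) + U)*U = (-8 + U)*U = U*(-8 + U))
r(T(-2, -2))*L(-8, -8) = ((-2*(-2))*(-8 - 2*(-2)))*1 = (4*(-8 + 4))*1 = (4*(-4))*1 = -16*1 = -16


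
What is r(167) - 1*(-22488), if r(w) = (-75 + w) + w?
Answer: 22747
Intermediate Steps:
r(w) = -75 + 2*w
r(167) - 1*(-22488) = (-75 + 2*167) - 1*(-22488) = (-75 + 334) + 22488 = 259 + 22488 = 22747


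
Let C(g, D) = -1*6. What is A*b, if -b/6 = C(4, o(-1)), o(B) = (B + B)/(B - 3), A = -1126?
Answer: -40536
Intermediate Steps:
o(B) = 2*B/(-3 + B) (o(B) = (2*B)/(-3 + B) = 2*B/(-3 + B))
C(g, D) = -6
b = 36 (b = -6*(-6) = 36)
A*b = -1126*36 = -40536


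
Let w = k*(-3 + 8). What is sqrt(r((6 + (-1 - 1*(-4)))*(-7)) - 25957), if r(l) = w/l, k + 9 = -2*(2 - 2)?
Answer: I*sqrt(1271858)/7 ≈ 161.11*I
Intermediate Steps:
k = -9 (k = -9 - 2*(2 - 2) = -9 - 2*0 = -9 + 0 = -9)
w = -45 (w = -9*(-3 + 8) = -9*5 = -45)
r(l) = -45/l
sqrt(r((6 + (-1 - 1*(-4)))*(-7)) - 25957) = sqrt(-45*(-1/(7*(6 + (-1 - 1*(-4))))) - 25957) = sqrt(-45*(-1/(7*(6 + (-1 + 4)))) - 25957) = sqrt(-45*(-1/(7*(6 + 3))) - 25957) = sqrt(-45/(9*(-7)) - 25957) = sqrt(-45/(-63) - 25957) = sqrt(-45*(-1/63) - 25957) = sqrt(5/7 - 25957) = sqrt(-181694/7) = I*sqrt(1271858)/7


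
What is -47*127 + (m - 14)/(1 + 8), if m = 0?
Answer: -53735/9 ≈ -5970.6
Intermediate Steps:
-47*127 + (m - 14)/(1 + 8) = -47*127 + (0 - 14)/(1 + 8) = -5969 - 14/9 = -53735/9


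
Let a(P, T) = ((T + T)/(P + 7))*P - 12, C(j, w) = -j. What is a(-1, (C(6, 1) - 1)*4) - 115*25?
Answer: -8633/3 ≈ -2877.7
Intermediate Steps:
a(P, T) = -12 + 2*P*T/(7 + P) (a(P, T) = ((2*T)/(7 + P))*P - 12 = (2*T/(7 + P))*P - 12 = 2*P*T/(7 + P) - 12 = -12 + 2*P*T/(7 + P))
a(-1, (C(6, 1) - 1)*4) - 115*25 = 2*(-42 - 6*(-1) - (-1*6 - 1)*4)/(7 - 1) - 115*25 = 2*(-42 + 6 - (-6 - 1)*4)/6 - 2875 = 2*(⅙)*(-42 + 6 - (-7)*4) - 2875 = 2*(⅙)*(-42 + 6 - 1*(-28)) - 2875 = 2*(⅙)*(-42 + 6 + 28) - 2875 = 2*(⅙)*(-8) - 2875 = -8/3 - 2875 = -8633/3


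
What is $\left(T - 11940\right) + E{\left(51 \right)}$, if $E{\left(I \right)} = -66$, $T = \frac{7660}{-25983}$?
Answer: $- \frac{311959558}{25983} \approx -12006.0$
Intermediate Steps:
$T = - \frac{7660}{25983}$ ($T = 7660 \left(- \frac{1}{25983}\right) = - \frac{7660}{25983} \approx -0.29481$)
$\left(T - 11940\right) + E{\left(51 \right)} = \left(- \frac{7660}{25983} - 11940\right) - 66 = - \frac{310244680}{25983} - 66 = - \frac{311959558}{25983}$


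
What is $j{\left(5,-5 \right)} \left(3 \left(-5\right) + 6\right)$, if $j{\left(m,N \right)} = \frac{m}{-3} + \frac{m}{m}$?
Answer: $6$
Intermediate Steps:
$j{\left(m,N \right)} = 1 - \frac{m}{3}$ ($j{\left(m,N \right)} = m \left(- \frac{1}{3}\right) + 1 = - \frac{m}{3} + 1 = 1 - \frac{m}{3}$)
$j{\left(5,-5 \right)} \left(3 \left(-5\right) + 6\right) = \left(1 - \frac{5}{3}\right) \left(3 \left(-5\right) + 6\right) = \left(1 - \frac{5}{3}\right) \left(-15 + 6\right) = \left(- \frac{2}{3}\right) \left(-9\right) = 6$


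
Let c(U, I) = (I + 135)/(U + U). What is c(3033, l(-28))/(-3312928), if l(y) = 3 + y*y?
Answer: -461/10048110624 ≈ -4.5879e-8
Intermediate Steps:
l(y) = 3 + y**2
c(U, I) = (135 + I)/(2*U) (c(U, I) = (135 + I)/((2*U)) = (135 + I)*(1/(2*U)) = (135 + I)/(2*U))
c(3033, l(-28))/(-3312928) = ((1/2)*(135 + (3 + (-28)**2))/3033)/(-3312928) = ((1/2)*(1/3033)*(135 + (3 + 784)))*(-1/3312928) = ((1/2)*(1/3033)*(135 + 787))*(-1/3312928) = ((1/2)*(1/3033)*922)*(-1/3312928) = (461/3033)*(-1/3312928) = -461/10048110624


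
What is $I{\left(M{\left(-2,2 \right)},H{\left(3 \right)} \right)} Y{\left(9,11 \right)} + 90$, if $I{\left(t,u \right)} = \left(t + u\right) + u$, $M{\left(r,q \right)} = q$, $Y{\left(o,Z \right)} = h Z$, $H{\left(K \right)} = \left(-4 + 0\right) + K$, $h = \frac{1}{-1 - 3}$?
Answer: $90$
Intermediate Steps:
$h = - \frac{1}{4}$ ($h = \frac{1}{-4} = - \frac{1}{4} \approx -0.25$)
$H{\left(K \right)} = -4 + K$
$Y{\left(o,Z \right)} = - \frac{Z}{4}$
$I{\left(t,u \right)} = t + 2 u$
$I{\left(M{\left(-2,2 \right)},H{\left(3 \right)} \right)} Y{\left(9,11 \right)} + 90 = \left(2 + 2 \left(-4 + 3\right)\right) \left(\left(- \frac{1}{4}\right) 11\right) + 90 = \left(2 + 2 \left(-1\right)\right) \left(- \frac{11}{4}\right) + 90 = \left(2 - 2\right) \left(- \frac{11}{4}\right) + 90 = 0 \left(- \frac{11}{4}\right) + 90 = 0 + 90 = 90$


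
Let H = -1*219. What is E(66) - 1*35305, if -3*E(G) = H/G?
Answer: -2330057/66 ≈ -35304.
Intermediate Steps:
H = -219
E(G) = 73/G (E(G) = -(-73)/G = 73/G)
E(66) - 1*35305 = 73/66 - 1*35305 = 73*(1/66) - 35305 = 73/66 - 35305 = -2330057/66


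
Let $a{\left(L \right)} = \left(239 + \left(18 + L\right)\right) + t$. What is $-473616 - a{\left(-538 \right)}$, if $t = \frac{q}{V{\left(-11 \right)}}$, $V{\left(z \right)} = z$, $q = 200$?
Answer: $- \frac{5206485}{11} \approx -4.7332 \cdot 10^{5}$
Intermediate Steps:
$t = - \frac{200}{11}$ ($t = \frac{200}{-11} = 200 \left(- \frac{1}{11}\right) = - \frac{200}{11} \approx -18.182$)
$a{\left(L \right)} = \frac{2627}{11} + L$ ($a{\left(L \right)} = \left(239 + \left(18 + L\right)\right) - \frac{200}{11} = \left(257 + L\right) - \frac{200}{11} = \frac{2627}{11} + L$)
$-473616 - a{\left(-538 \right)} = -473616 - \left(\frac{2627}{11} - 538\right) = -473616 - - \frac{3291}{11} = -473616 + \frac{3291}{11} = - \frac{5206485}{11}$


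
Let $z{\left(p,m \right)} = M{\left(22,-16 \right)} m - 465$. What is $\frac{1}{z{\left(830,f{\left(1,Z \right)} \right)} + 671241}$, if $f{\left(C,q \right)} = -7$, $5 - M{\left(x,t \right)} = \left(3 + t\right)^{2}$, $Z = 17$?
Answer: $\frac{1}{671924} \approx 1.4883 \cdot 10^{-6}$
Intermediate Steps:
$M{\left(x,t \right)} = 5 - \left(3 + t\right)^{2}$
$z{\left(p,m \right)} = -465 - 164 m$ ($z{\left(p,m \right)} = \left(5 - \left(3 - 16\right)^{2}\right) m - 465 = \left(5 - \left(-13\right)^{2}\right) m - 465 = \left(5 - 169\right) m - 465 = - 164 m - 465 = -465 - 164 m$)
$\frac{1}{z{\left(830,f{\left(1,Z \right)} \right)} + 671241} = \frac{1}{\left(-465 - -1148\right) + 671241} = \frac{1}{\left(-465 + 1148\right) + 671241} = \frac{1}{683 + 671241} = \frac{1}{671924}$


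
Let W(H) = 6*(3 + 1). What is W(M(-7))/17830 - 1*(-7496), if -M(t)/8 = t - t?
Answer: 66826852/8915 ≈ 7496.0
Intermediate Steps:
M(t) = 0 (M(t) = -8*(t - t) = -8*0 = 0)
W(H) = 24 (W(H) = 6*4 = 24)
W(M(-7))/17830 - 1*(-7496) = 24/17830 - 1*(-7496) = 24*(1/17830) + 7496 = 12/8915 + 7496 = 66826852/8915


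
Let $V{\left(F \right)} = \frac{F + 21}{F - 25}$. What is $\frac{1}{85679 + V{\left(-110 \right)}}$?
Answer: $\frac{135}{11566754} \approx 1.1671 \cdot 10^{-5}$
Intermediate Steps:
$V{\left(F \right)} = \frac{21 + F}{-25 + F}$
$\frac{1}{85679 + V{\left(-110 \right)}} = \frac{1}{85679 + \frac{21 - 110}{-25 - 110}} = \frac{1}{85679 + \frac{1}{-135} \left(-89\right)} = \frac{1}{85679 - - \frac{89}{135}} = \frac{1}{85679 + \frac{89}{135}} = \frac{1}{\frac{11566754}{135}} = \frac{135}{11566754}$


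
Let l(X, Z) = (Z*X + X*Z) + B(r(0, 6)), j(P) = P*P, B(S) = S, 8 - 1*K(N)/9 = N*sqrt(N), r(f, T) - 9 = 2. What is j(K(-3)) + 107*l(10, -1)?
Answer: 2034 + 3888*I*sqrt(3) ≈ 2034.0 + 6734.2*I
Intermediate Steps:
r(f, T) = 11 (r(f, T) = 9 + 2 = 11)
K(N) = 72 - 9*N**(3/2) (K(N) = 72 - 9*N*sqrt(N) = 72 - 9*N**(3/2))
j(P) = P**2
l(X, Z) = 11 + 2*X*Z (l(X, Z) = (Z*X + X*Z) + 11 = (X*Z + X*Z) + 11 = 2*X*Z + 11 = 11 + 2*X*Z)
j(K(-3)) + 107*l(10, -1) = (72 - (-27)*I*sqrt(3))**2 + 107*(11 + 2*10*(-1)) = (72 - (-27)*I*sqrt(3))**2 + 107*(11 - 20) = (72 + 27*I*sqrt(3))**2 + 107*(-9) = (72 + 27*I*sqrt(3))**2 - 963 = -963 + (72 + 27*I*sqrt(3))**2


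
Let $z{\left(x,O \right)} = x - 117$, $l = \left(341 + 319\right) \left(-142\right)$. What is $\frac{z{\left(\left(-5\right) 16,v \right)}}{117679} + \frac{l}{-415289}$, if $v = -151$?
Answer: $\frac{10947063947}{48870794231} \approx 0.224$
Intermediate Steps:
$l = -93720$ ($l = 660 \left(-142\right) = -93720$)
$z{\left(x,O \right)} = -117 + x$
$\frac{z{\left(\left(-5\right) 16,v \right)}}{117679} + \frac{l}{-415289} = \frac{-117 - 80}{117679} - \frac{93720}{-415289} = \left(-117 - 80\right) \frac{1}{117679} - - \frac{93720}{415289} = \left(-197\right) \frac{1}{117679} + \frac{93720}{415289} = - \frac{197}{117679} + \frac{93720}{415289} = \frac{10947063947}{48870794231}$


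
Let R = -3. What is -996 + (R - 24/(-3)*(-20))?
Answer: -1159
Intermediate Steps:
-996 + (R - 24/(-3)*(-20)) = -996 + (-3 - 24/(-3)*(-20)) = -996 + (-3 - 24*(-⅓)*(-20)) = -996 + (-3 + 8*(-20)) = -996 + (-3 - 160) = -996 - 163 = -1159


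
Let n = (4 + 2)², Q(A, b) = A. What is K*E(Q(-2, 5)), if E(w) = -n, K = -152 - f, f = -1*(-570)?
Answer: 25992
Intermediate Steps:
f = 570
n = 36 (n = 6² = 36)
K = -722 (K = -152 - 1*570 = -152 - 570 = -722)
E(w) = -36 (E(w) = -1*36 = -36)
K*E(Q(-2, 5)) = -722*(-36) = 25992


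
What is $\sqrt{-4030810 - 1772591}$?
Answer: $i \sqrt{5803401} \approx 2409.0 i$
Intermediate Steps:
$\sqrt{-4030810 - 1772591} = \sqrt{-5803401} = i \sqrt{5803401}$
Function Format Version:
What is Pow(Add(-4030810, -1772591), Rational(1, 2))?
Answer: Mul(I, Pow(5803401, Rational(1, 2))) ≈ Mul(2409.0, I)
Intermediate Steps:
Pow(Add(-4030810, -1772591), Rational(1, 2)) = Pow(-5803401, Rational(1, 2)) = Mul(I, Pow(5803401, Rational(1, 2)))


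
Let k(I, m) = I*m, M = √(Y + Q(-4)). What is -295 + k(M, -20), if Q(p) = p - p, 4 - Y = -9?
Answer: -295 - 20*√13 ≈ -367.11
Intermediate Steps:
Y = 13 (Y = 4 - 1*(-9) = 4 + 9 = 13)
Q(p) = 0
M = √13 (M = √(13 + 0) = √13 ≈ 3.6056)
-295 + k(M, -20) = -295 + √13*(-20) = -295 - 20*√13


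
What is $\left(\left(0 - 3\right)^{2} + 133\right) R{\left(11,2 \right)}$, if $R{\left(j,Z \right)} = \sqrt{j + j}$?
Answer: $142 \sqrt{22} \approx 666.04$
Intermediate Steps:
$R{\left(j,Z \right)} = \sqrt{2} \sqrt{j}$ ($R{\left(j,Z \right)} = \sqrt{2 j} = \sqrt{2} \sqrt{j}$)
$\left(\left(0 - 3\right)^{2} + 133\right) R{\left(11,2 \right)} = \left(\left(0 - 3\right)^{2} + 133\right) \sqrt{2} \sqrt{11} = \left(\left(-3\right)^{2} + 133\right) \sqrt{22} = \left(9 + 133\right) \sqrt{22} = 142 \sqrt{22}$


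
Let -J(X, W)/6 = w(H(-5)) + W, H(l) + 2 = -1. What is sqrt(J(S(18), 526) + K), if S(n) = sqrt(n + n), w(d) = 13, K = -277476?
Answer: 3*I*sqrt(31190) ≈ 529.82*I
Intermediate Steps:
H(l) = -3 (H(l) = -2 - 1 = -3)
S(n) = sqrt(2)*sqrt(n) (S(n) = sqrt(2*n) = sqrt(2)*sqrt(n))
J(X, W) = -78 - 6*W (J(X, W) = -6*(13 + W) = -78 - 6*W)
sqrt(J(S(18), 526) + K) = sqrt((-78 - 6*526) - 277476) = sqrt((-78 - 3156) - 277476) = sqrt(-3234 - 277476) = sqrt(-280710) = 3*I*sqrt(31190)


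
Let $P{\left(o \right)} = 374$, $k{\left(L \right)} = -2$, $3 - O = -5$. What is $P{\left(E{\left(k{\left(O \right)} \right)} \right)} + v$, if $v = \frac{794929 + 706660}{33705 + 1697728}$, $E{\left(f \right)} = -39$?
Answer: $\frac{649057531}{1731433} \approx 374.87$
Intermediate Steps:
$O = 8$ ($O = 3 - -5 = 3 + 5 = 8$)
$v = \frac{1501589}{1731433} \approx 0.86725$
$P{\left(E{\left(k{\left(O \right)} \right)} \right)} + v = 374 + \frac{1501589}{1731433} = \frac{649057531}{1731433}$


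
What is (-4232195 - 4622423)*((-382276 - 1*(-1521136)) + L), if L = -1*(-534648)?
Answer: -14818274059944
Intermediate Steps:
L = 534648
(-4232195 - 4622423)*((-382276 - 1*(-1521136)) + L) = (-4232195 - 4622423)*((-382276 - 1*(-1521136)) + 534648) = -8854618*((-382276 + 1521136) + 534648) = -8854618*(1138860 + 534648) = -8854618*1673508 = -14818274059944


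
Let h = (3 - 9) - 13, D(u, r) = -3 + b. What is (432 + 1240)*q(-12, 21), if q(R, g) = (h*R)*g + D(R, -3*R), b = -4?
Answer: 7993832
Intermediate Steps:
D(u, r) = -7 (D(u, r) = -3 - 4 = -7)
h = -19 (h = -6 - 13 = -19)
q(R, g) = -7 - 19*R*g (q(R, g) = (-19*R)*g - 7 = -19*R*g - 7 = -7 - 19*R*g)
(432 + 1240)*q(-12, 21) = (432 + 1240)*(-7 - 19*(-12)*21) = 1672*(-7 + 4788) = 1672*4781 = 7993832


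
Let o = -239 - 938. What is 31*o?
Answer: -36487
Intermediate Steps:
o = -1177
31*o = 31*(-1177) = -36487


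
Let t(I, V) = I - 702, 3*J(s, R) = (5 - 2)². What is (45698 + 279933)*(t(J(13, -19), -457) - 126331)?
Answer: -41364905930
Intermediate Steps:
J(s, R) = 3 (J(s, R) = (5 - 2)²/3 = (⅓)*3² = (⅓)*9 = 3)
t(I, V) = -702 + I
(45698 + 279933)*(t(J(13, -19), -457) - 126331) = (45698 + 279933)*((-702 + 3) - 126331) = 325631*(-699 - 126331) = 325631*(-127030) = -41364905930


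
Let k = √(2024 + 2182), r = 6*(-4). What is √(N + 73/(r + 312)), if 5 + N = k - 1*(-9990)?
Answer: √(5751506 + 576*√4206)/24 ≈ 100.25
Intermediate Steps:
r = -24
k = √4206 ≈ 64.854
N = 9985 + √4206 (N = -5 + (√4206 - 1*(-9990)) = -5 + (√4206 + 9990) = -5 + (9990 + √4206) = 9985 + √4206 ≈ 10050.)
√(N + 73/(r + 312)) = √((9985 + √4206) + 73/(-24 + 312)) = √((9985 + √4206) + 73/288) = √(2875753/288 + √4206)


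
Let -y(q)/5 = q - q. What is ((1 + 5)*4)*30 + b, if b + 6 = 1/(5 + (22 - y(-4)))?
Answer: 19279/27 ≈ 714.04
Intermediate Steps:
y(q) = 0 (y(q) = -5*(q - q) = -5*0 = 0)
b = -161/27 (b = -6 + 1/(5 + (22 - 1*0)) = -6 + 1/(5 + (22 + 0)) = -6 + 1/(5 + 22) = -6 + 1/27 = -161/27 ≈ -5.9630)
((1 + 5)*4)*30 + b = ((1 + 5)*4)*30 - 161/27 = (6*4)*30 - 161/27 = 24*30 - 161/27 = 720 - 161/27 = 19279/27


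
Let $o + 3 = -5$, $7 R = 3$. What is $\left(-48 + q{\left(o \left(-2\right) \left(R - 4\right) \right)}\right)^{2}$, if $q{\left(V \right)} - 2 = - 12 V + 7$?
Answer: $\frac{20493729}{49} \approx 4.1824 \cdot 10^{5}$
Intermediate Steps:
$R = \frac{3}{7}$ ($R = \frac{1}{7} \cdot 3 = \frac{3}{7} \approx 0.42857$)
$o = -8$ ($o = -3 - 5 = -8$)
$q{\left(V \right)} = 9 - 12 V$ ($q{\left(V \right)} = 2 - \left(-7 + 12 V\right) = 9 - 12 V$)
$\left(-48 + q{\left(o \left(-2\right) \left(R - 4\right) \right)}\right)^{2} = \left(-48 - \left(-9 + 12 \left(-8\right) \left(-2\right) \left(\frac{3}{7} - 4\right)\right)\right)^{2} = \left(-48 - \left(-9 + 12 \cdot 16 \left(\frac{3}{7} - 4\right)\right)\right)^{2} = \left(-48 - \left(-9 + 12 \cdot 16 \left(- \frac{25}{7}\right)\right)\right)^{2} = \left(-48 + \left(9 - - \frac{4800}{7}\right)\right)^{2} = \left(-48 + \left(9 + \frac{4800}{7}\right)\right)^{2} = \left(-48 + \frac{4863}{7}\right)^{2} = \left(\frac{4527}{7}\right)^{2} = \frac{20493729}{49}$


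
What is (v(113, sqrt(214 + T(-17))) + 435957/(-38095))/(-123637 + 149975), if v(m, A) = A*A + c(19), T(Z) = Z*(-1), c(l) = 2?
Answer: 4220089/501673055 ≈ 0.0084120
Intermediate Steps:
T(Z) = -Z
v(m, A) = 2 + A**2 (v(m, A) = A*A + 2 = A**2 + 2 = 2 + A**2)
(v(113, sqrt(214 + T(-17))) + 435957/(-38095))/(-123637 + 149975) = ((2 + (sqrt(214 - 1*(-17)))**2) + 435957/(-38095))/(-123637 + 149975) = ((2 + (sqrt(214 + 17))**2) + 435957*(-1/38095))/26338 = ((2 + (sqrt(231))**2) - 435957/38095)*(1/26338) = ((2 + 231) - 435957/38095)*(1/26338) = (233 - 435957/38095)*(1/26338) = (8440178/38095)*(1/26338) = 4220089/501673055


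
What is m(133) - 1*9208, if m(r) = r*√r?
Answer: -9208 + 133*√133 ≈ -7674.2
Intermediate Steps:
m(r) = r^(3/2)
m(133) - 1*9208 = 133^(3/2) - 1*9208 = 133*√133 - 9208 = -9208 + 133*√133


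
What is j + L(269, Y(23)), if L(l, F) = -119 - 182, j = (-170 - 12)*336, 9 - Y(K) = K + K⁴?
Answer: -61453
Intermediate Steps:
Y(K) = 9 - K - K⁴ (Y(K) = 9 - (K + K⁴) = 9 + (-K - K⁴) = 9 - K - K⁴)
j = -61152 (j = -182*336 = -61152)
L(l, F) = -301
j + L(269, Y(23)) = -61152 - 301 = -61453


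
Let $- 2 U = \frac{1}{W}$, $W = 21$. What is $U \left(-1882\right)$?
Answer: $\frac{941}{21} \approx 44.81$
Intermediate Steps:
$U = - \frac{1}{42}$ ($U = - \frac{1}{2 \cdot 21} = \left(- \frac{1}{2}\right) \frac{1}{21} = - \frac{1}{42} \approx -0.02381$)
$U \left(-1882\right) = \left(- \frac{1}{42}\right) \left(-1882\right) = \frac{941}{21}$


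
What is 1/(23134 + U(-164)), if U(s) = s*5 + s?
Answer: 1/22150 ≈ 4.5147e-5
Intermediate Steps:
U(s) = 6*s (U(s) = 5*s + s = 6*s)
1/(23134 + U(-164)) = 1/(23134 + 6*(-164)) = 1/(23134 - 984) = 1/22150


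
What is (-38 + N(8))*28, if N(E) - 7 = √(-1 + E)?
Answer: -868 + 28*√7 ≈ -793.92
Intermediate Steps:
N(E) = 7 + √(-1 + E)
(-38 + N(8))*28 = (-38 + (7 + √(-1 + 8)))*28 = (-38 + (7 + √7))*28 = (-31 + √7)*28 = -868 + 28*√7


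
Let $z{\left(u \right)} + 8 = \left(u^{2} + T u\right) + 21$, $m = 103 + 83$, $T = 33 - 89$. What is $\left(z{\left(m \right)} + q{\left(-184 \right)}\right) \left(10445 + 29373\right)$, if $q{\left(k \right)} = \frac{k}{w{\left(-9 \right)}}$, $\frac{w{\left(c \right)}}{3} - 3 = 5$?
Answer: $\frac{2889034808}{3} \approx 9.6301 \cdot 10^{8}$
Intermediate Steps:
$w{\left(c \right)} = 24$ ($w{\left(c \right)} = 9 + 3 \cdot 5 = 9 + 15 = 24$)
$T = -56$ ($T = 33 - 89 = -56$)
$m = 186$
$z{\left(u \right)} = 13 + u^{2} - 56 u$ ($z{\left(u \right)} = -8 + \left(\left(u^{2} - 56 u\right) + 21\right) = -8 + \left(21 + u^{2} - 56 u\right) = 13 + u^{2} - 56 u$)
$q{\left(k \right)} = \frac{k}{24}$
$\left(z{\left(m \right)} + q{\left(-184 \right)}\right) \left(10445 + 29373\right) = \left(\left(13 + 186^{2} - 10416\right) + \frac{1}{24} \left(-184\right)\right) \left(10445 + 29373\right) = \left(\left(13 + 34596 - 10416\right) - \frac{23}{3}\right) 39818 = \left(24193 - \frac{23}{3}\right) 39818 = \frac{72556}{3} \cdot 39818 = \frac{2889034808}{3}$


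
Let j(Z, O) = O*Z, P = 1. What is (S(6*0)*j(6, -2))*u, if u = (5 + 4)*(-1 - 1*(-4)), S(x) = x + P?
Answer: -324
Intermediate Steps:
S(x) = 1 + x (S(x) = x + 1 = 1 + x)
u = 27 (u = 9*(-1 + 4) = 9*3 = 27)
(S(6*0)*j(6, -2))*u = ((1 + 6*0)*(-2*6))*27 = ((1 + 0)*(-12))*27 = (1*(-12))*27 = -12*27 = -324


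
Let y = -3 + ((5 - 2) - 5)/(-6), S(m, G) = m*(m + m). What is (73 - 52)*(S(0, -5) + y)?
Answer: -56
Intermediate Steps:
S(m, G) = 2*m² (S(m, G) = m*(2*m) = 2*m²)
y = -8/3 (y = -3 + (3 - 5)*(-⅙) = -3 - 2*(-⅙) = -3 + ⅓ = -8/3 ≈ -2.6667)
(73 - 52)*(S(0, -5) + y) = (73 - 52)*(2*0² - 8/3) = 21*(2*0 - 8/3) = 21*(0 - 8/3) = 21*(-8/3) = -56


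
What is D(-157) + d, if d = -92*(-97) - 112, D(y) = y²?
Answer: 33461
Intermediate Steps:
d = 8812 (d = 8924 - 112 = 8812)
D(-157) + d = (-157)² + 8812 = 24649 + 8812 = 33461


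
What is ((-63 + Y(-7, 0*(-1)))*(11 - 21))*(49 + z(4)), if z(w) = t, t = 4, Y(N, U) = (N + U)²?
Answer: 7420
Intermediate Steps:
z(w) = 4
((-63 + Y(-7, 0*(-1)))*(11 - 21))*(49 + z(4)) = ((-63 + (-7 + 0*(-1))²)*(11 - 21))*(49 + 4) = ((-63 + (-7 + 0)²)*(-10))*53 = ((-63 + (-7)²)*(-10))*53 = ((-63 + 49)*(-10))*53 = -14*(-10)*53 = 140*53 = 7420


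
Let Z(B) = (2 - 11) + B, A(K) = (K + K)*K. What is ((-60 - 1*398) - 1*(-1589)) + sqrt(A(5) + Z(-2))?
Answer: 1131 + sqrt(39) ≈ 1137.2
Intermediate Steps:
A(K) = 2*K**2 (A(K) = (2*K)*K = 2*K**2)
Z(B) = -9 + B
((-60 - 1*398) - 1*(-1589)) + sqrt(A(5) + Z(-2)) = ((-60 - 1*398) - 1*(-1589)) + sqrt(2*5**2 + (-9 - 2)) = ((-60 - 398) + 1589) + sqrt(2*25 - 11) = (-458 + 1589) + sqrt(50 - 11) = 1131 + sqrt(39)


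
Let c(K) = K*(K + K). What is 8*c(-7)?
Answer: 784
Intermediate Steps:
c(K) = 2*K**2 (c(K) = K*(2*K) = 2*K**2)
8*c(-7) = 8*(2*(-7)**2) = 8*(2*49) = 8*98 = 784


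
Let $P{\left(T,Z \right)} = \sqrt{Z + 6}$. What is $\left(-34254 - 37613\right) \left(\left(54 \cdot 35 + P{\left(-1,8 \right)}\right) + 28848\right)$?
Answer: $-2209047846 - 71867 \sqrt{14} \approx -2.2093 \cdot 10^{9}$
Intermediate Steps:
$P{\left(T,Z \right)} = \sqrt{6 + Z}$
$\left(-34254 - 37613\right) \left(\left(54 \cdot 35 + P{\left(-1,8 \right)}\right) + 28848\right) = \left(-34254 - 37613\right) \left(\left(54 \cdot 35 + \sqrt{6 + 8}\right) + 28848\right) = - 71867 \left(\left(1890 + \sqrt{14}\right) + 28848\right) = - 71867 \left(30738 + \sqrt{14}\right) = -2209047846 - 71867 \sqrt{14}$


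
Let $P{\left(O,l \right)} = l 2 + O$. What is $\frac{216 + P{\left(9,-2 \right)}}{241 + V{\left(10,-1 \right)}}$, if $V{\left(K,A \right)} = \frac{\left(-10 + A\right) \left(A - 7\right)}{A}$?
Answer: $\frac{13}{9} \approx 1.4444$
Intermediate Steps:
$P{\left(O,l \right)} = O + 2 l$ ($P{\left(O,l \right)} = 2 l + O = O + 2 l$)
$V{\left(K,A \right)} = \frac{\left(-10 + A\right) \left(-7 + A\right)}{A}$
$\frac{216 + P{\left(9,-2 \right)}}{241 + V{\left(10,-1 \right)}} = \frac{216 + \left(9 + 2 \left(-2\right)\right)}{241 - \left(18 + 70\right)} = \frac{216 + \left(9 - 4\right)}{241 - 88} = \frac{216 + 5}{241 - 88} = \frac{221}{241 - 88} = \frac{221}{153} = 221 \cdot \frac{1}{153} = \frac{13}{9}$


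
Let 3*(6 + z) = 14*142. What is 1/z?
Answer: 3/1970 ≈ 0.0015228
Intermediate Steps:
z = 1970/3 (z = -6 + (14*142)/3 = -6 + (⅓)*1988 = -6 + 1988/3 = 1970/3 ≈ 656.67)
1/z = 1/(1970/3) = 3/1970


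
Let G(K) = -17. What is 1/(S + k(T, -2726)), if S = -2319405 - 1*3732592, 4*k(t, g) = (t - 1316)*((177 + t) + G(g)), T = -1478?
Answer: -1/5131374 ≈ -1.9488e-7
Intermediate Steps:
k(t, g) = (-1316 + t)*(160 + t)/4 (k(t, g) = ((t - 1316)*((177 + t) - 17))/4 = ((-1316 + t)*(160 + t))/4 = (-1316 + t)*(160 + t)/4)
S = -6051997 (S = -2319405 - 3732592 = -6051997)
1/(S + k(T, -2726)) = 1/(-6051997 + (-52640 - 289*(-1478) + (¼)*(-1478)²)) = 1/(-6051997 + (-52640 + 427142 + (¼)*2184484)) = 1/(-6051997 + (-52640 + 427142 + 546121)) = 1/(-6051997 + 920623) = 1/(-5131374) = -1/5131374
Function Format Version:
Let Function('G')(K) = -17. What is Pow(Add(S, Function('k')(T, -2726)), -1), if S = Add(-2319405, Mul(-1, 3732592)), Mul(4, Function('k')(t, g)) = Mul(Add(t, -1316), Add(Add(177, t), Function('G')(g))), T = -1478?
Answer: Rational(-1, 5131374) ≈ -1.9488e-7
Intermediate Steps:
Function('k')(t, g) = Mul(Rational(1, 4), Add(-1316, t), Add(160, t)) (Function('k')(t, g) = Mul(Rational(1, 4), Mul(Add(t, -1316), Add(Add(177, t), -17))) = Mul(Rational(1, 4), Mul(Add(-1316, t), Add(160, t))) = Mul(Rational(1, 4), Add(-1316, t), Add(160, t)))
S = -6051997 (S = Add(-2319405, -3732592) = -6051997)
Pow(Add(S, Function('k')(T, -2726)), -1) = Pow(Add(-6051997, Add(-52640, Mul(-289, -1478), Mul(Rational(1, 4), Pow(-1478, 2)))), -1) = Pow(Add(-6051997, Add(-52640, 427142, Mul(Rational(1, 4), 2184484))), -1) = Pow(Add(-6051997, Add(-52640, 427142, 546121)), -1) = Pow(Add(-6051997, 920623), -1) = Pow(-5131374, -1) = Rational(-1, 5131374)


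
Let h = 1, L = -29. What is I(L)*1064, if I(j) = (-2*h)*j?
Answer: 61712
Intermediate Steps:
I(j) = -2*j (I(j) = (-2*1)*j = -2*j)
I(L)*1064 = -2*(-29)*1064 = 58*1064 = 61712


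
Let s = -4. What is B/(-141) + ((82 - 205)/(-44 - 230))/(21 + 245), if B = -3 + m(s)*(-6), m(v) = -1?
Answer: -67103/3425548 ≈ -0.019589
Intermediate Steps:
B = 3 (B = -3 - 1*(-6) = -3 + 6 = 3)
B/(-141) + ((82 - 205)/(-44 - 230))/(21 + 245) = 3/(-141) + ((82 - 205)/(-44 - 230))/(21 + 245) = 3*(-1/141) - 123/(-274)/266 = -1/47 - 123*(-1/274)*(1/266) = -1/47 + (123/274)*(1/266) = -1/47 + 123/72884 = -67103/3425548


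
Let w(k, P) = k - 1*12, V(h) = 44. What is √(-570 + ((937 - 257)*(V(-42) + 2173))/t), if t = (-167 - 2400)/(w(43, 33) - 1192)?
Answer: √15533582910/151 ≈ 825.39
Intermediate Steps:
w(k, P) = -12 + k (w(k, P) = k - 12 = -12 + k)
t = 2567/1161 (t = (-167 - 2400)/((-12 + 43) - 1192) = -2567/(31 - 1192) = -2567/(-1161) = -2567*(-1/1161) = 2567/1161 ≈ 2.2110)
√(-570 + ((937 - 257)*(V(-42) + 2173))/t) = √(-570 + ((937 - 257)*(44 + 2173))/(2567/1161)) = √(-570 + (680*2217)*(1161/2567)) = √(-570 + 1507560*(1161/2567)) = √(-570 + 102957480/151) = √(102871410/151) = √15533582910/151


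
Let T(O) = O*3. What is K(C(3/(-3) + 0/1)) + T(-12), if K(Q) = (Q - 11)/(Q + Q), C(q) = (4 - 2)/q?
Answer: -131/4 ≈ -32.750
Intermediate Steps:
C(q) = 2/q
T(O) = 3*O
K(Q) = (-11 + Q)/(2*Q) (K(Q) = (-11 + Q)/((2*Q)) = (-11 + Q)*(1/(2*Q)) = (-11 + Q)/(2*Q))
K(C(3/(-3) + 0/1)) + T(-12) = (-11 + 2/(3/(-3) + 0/1))/(2*((2/(3/(-3) + 0/1)))) + 3*(-12) = (-11 + 2/(3*(-⅓) + 0*1))/(2*((2/(3*(-⅓) + 0*1)))) - 36 = (-11 + 2/(-1 + 0))/(2*((2/(-1 + 0)))) - 36 = (-11 + 2/(-1))/(2*((2/(-1)))) - 36 = (-11 + 2*(-1))/(2*((2*(-1)))) - 36 = (½)*(-11 - 2)/(-2) - 36 = (½)*(-½)*(-13) - 36 = 13/4 - 36 = -131/4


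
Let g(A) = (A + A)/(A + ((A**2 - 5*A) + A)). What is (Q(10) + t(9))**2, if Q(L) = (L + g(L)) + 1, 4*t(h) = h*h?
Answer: 779689/784 ≈ 994.50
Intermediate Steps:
t(h) = h**2/4 (t(h) = (h*h)/4 = h**2/4)
g(A) = 2*A/(A**2 - 3*A) (g(A) = (2*A)/(A + (A**2 - 4*A)) = (2*A)/(A**2 - 3*A) = 2*A/(A**2 - 3*A))
Q(L) = 1 + L + 2/(-3 + L) (Q(L) = (L + 2/(-3 + L)) + 1 = 1 + L + 2/(-3 + L))
(Q(10) + t(9))**2 = ((2 + (1 + 10)*(-3 + 10))/(-3 + 10) + (1/4)*9**2)**2 = ((2 + 11*7)/7 + (1/4)*81)**2 = ((2 + 77)/7 + 81/4)**2 = ((1/7)*79 + 81/4)**2 = (79/7 + 81/4)**2 = (883/28)**2 = 779689/784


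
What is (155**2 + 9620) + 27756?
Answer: 61401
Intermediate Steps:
(155**2 + 9620) + 27756 = (24025 + 9620) + 27756 = 33645 + 27756 = 61401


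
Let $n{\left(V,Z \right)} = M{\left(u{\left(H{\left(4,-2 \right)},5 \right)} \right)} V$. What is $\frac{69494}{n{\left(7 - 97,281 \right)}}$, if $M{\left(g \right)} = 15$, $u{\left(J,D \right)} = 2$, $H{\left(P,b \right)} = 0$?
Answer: $- \frac{34747}{675} \approx -51.477$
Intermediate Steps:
$n{\left(V,Z \right)} = 15 V$
$\frac{69494}{n{\left(7 - 97,281 \right)}} = \frac{69494}{15 \left(7 - 97\right)} = \frac{69494}{15 \left(-90\right)} = \frac{69494}{-1350} = 69494 \left(- \frac{1}{1350}\right) = - \frac{34747}{675}$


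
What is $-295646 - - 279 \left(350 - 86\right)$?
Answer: $-221990$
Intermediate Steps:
$-295646 - - 279 \left(350 - 86\right) = -295646 - \left(-279\right) 264 = -295646 - -73656 = -295646 + 73656 = -221990$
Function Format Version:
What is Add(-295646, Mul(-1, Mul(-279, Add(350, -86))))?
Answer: -221990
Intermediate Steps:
Add(-295646, Mul(-1, Mul(-279, Add(350, -86)))) = Add(-295646, Mul(-1, Mul(-279, 264))) = Add(-295646, Mul(-1, -73656)) = Add(-295646, 73656) = -221990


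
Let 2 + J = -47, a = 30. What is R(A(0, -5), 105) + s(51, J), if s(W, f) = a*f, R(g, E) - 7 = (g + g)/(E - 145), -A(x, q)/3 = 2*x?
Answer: -1463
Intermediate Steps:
A(x, q) = -6*x
R(g, E) = 7 + 2*g/(-145 + E) (R(g, E) = 7 + (g + g)/(E - 145) = 7 + (2*g)/(-145 + E) = 7 + 2*g/(-145 + E))
J = -49 (J = -2 - 47 = -49)
s(W, f) = 30*f
R(A(0, -5), 105) + s(51, J) = (-1015 + 2*(-6*0) + 7*105)/(-145 + 105) + 30*(-49) = (-1015 + 2*0 + 735)/(-40) - 1470 = -(-1015 + 0 + 735)/40 - 1470 = -1/40*(-280) - 1470 = 7 - 1470 = -1463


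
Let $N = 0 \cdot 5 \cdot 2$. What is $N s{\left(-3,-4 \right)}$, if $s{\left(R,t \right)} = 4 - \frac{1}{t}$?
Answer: $0$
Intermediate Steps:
$N = 0$ ($N = 0 \cdot 2 = 0$)
$N s{\left(-3,-4 \right)} = 0 \left(4 - \frac{1}{-4}\right) = 0 \left(4 - - \frac{1}{4}\right) = 0 \left(4 + \frac{1}{4}\right) = 0 \cdot \frac{17}{4} = 0$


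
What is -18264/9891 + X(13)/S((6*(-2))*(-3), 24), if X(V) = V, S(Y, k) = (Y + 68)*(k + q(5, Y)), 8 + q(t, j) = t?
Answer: -48547/26376 ≈ -1.8406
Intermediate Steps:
q(t, j) = -8 + t
S(Y, k) = (-3 + k)*(68 + Y) (S(Y, k) = (Y + 68)*(k + (-8 + 5)) = (68 + Y)*(k - 3) = (68 + Y)*(-3 + k) = (-3 + k)*(68 + Y))
-18264/9891 + X(13)/S((6*(-2))*(-3), 24) = -18264/9891 + 13/(-204 - 3*6*(-2)*(-3) + 68*24 + ((6*(-2))*(-3))*24) = -18264*1/9891 + 13/(-204 - (-36)*(-3) + 1632 - 12*(-3)*24) = -6088/3297 + 13/(-204 - 3*36 + 1632 + 36*24) = -6088/3297 + 13/(-204 - 108 + 1632 + 864) = -6088/3297 + 13/2184 = -6088/3297 + 13*(1/2184) = -6088/3297 + 1/168 = -48547/26376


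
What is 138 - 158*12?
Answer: -1758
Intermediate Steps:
138 - 158*12 = 138 - 1896 = -1758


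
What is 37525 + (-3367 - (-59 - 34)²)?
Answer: 25509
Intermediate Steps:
37525 + (-3367 - (-59 - 34)²) = 37525 + (-3367 - 1*(-93)²) = 37525 + (-3367 - 1*8649) = 37525 + (-3367 - 8649) = 37525 - 12016 = 25509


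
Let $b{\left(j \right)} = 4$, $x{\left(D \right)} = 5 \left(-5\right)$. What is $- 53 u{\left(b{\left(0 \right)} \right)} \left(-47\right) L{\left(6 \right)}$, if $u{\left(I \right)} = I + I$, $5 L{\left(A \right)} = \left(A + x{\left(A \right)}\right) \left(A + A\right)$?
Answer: $- \frac{4543584}{5} \approx -9.0872 \cdot 10^{5}$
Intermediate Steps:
$x{\left(D \right)} = -25$
$L{\left(A \right)} = \frac{2 A \left(-25 + A\right)}{5}$ ($L{\left(A \right)} = \frac{\left(A - 25\right) \left(A + A\right)}{5} = \frac{\left(-25 + A\right) 2 A}{5} = \frac{2 A \left(-25 + A\right)}{5}$)
$u{\left(I \right)} = 2 I$
$- 53 u{\left(b{\left(0 \right)} \right)} \left(-47\right) L{\left(6 \right)} = - 53 \cdot 2 \cdot 4 \left(-47\right) \frac{2}{5} \cdot 6 \left(-25 + 6\right) = - 53 \cdot 8 \left(-47\right) \frac{2}{5} \cdot 6 \left(-19\right) = - 53 \left(\left(-376\right) \left(- \frac{228}{5}\right)\right) = \left(-53\right) \frac{85728}{5} = - \frac{4543584}{5}$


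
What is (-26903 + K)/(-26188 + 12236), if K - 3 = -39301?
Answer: 66201/13952 ≈ 4.7449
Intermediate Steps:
K = -39298 (K = 3 - 39301 = -39298)
(-26903 + K)/(-26188 + 12236) = (-26903 - 39298)/(-26188 + 12236) = -66201/(-13952) = -66201*(-1/13952) = 66201/13952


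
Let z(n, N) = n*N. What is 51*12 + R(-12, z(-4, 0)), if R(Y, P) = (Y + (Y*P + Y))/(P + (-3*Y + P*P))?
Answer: 1834/3 ≈ 611.33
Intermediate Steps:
z(n, N) = N*n
R(Y, P) = (2*Y + P*Y)/(P + P² - 3*Y) (R(Y, P) = (Y + (P*Y + Y))/(P + (-3*Y + P²)) = (Y + (Y + P*Y))/(P + (P² - 3*Y)) = (2*Y + P*Y)/(P + P² - 3*Y))
51*12 + R(-12, z(-4, 0)) = 51*12 - 12*(2 + 0*(-4))/(0*(-4) + (0*(-4))² - 3*(-12)) = 612 - 12*(2 + 0)/(0 + 0² + 36) = 612 - 12*2/(0 + 0 + 36) = 612 - 12*2/36 = 612 - 12*1/36*2 = 612 - ⅔ = 1834/3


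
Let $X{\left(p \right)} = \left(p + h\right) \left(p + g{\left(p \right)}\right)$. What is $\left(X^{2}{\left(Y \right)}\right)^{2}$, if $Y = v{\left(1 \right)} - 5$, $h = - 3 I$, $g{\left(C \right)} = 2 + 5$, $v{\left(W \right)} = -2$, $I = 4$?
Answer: $0$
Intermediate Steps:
$g{\left(C \right)} = 7$
$h = -12$ ($h = \left(-3\right) 4 = -12$)
$Y = -7$ ($Y = -2 - 5 = -7$)
$X{\left(p \right)} = \left(-12 + p\right) \left(7 + p\right)$ ($X{\left(p \right)} = \left(p - 12\right) \left(p + 7\right) = \left(-12 + p\right) \left(7 + p\right)$)
$\left(X^{2}{\left(Y \right)}\right)^{2} = \left(\left(-84 + \left(-7\right)^{2} - -35\right)^{2}\right)^{2} = \left(\left(-84 + 49 + 35\right)^{2}\right)^{2} = \left(0^{2}\right)^{2} = 0^{2} = 0$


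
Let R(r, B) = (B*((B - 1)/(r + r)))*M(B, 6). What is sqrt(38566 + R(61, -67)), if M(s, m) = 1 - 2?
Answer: 2*sqrt(35841282)/61 ≈ 196.29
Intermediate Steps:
M(s, m) = -1
R(r, B) = -B*(-1 + B)/(2*r) (R(r, B) = (B*((B - 1)/(r + r)))*(-1) = (B*((-1 + B)/((2*r))))*(-1) = (B*((-1 + B)*(1/(2*r))))*(-1) = (B*((-1 + B)/(2*r)))*(-1) = (B*(-1 + B)/(2*r))*(-1) = -B*(-1 + B)/(2*r))
sqrt(38566 + R(61, -67)) = sqrt(38566 + (1/2)*(-67)*(1 - 1*(-67))/61) = sqrt(38566 + (1/2)*(-67)*(1/61)*(1 + 67)) = sqrt(38566 + (1/2)*(-67)*(1/61)*68) = sqrt(38566 - 2278/61) = sqrt(2350248/61) = 2*sqrt(35841282)/61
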